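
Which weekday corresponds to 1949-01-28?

January 1, 1949 is a Saturday.
Jan 1, 1949 → Jan 28, 1949: 27 days.
Total: 27 days.
27 mod 7 = 6, so Saturday + 6 = Friday.

Friday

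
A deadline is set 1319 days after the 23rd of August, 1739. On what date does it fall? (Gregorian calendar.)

April 3, 1743

+366 (one year; includes Feb 29, 1740) → Aug 23, 1740 (953 left).
+365 (one year) → Aug 23, 1741 (588 left).
+365 (one year) → Aug 23, 1742 (223 left).
Aug has 31 days: +9 → Sep 1, 1742 (214 left).
Sep has 30 days: +30 → Oct 1, 1742 (184 left).
Oct has 31 days: +31 → Nov 1, 1742 (153 left).
Nov has 30 days: +30 → Dec 1, 1742 (123 left).
Dec has 31 days: +31 → Jan 1, 1743 (92 left).
Jan has 31 days: +31 → Feb 1, 1743 (61 left).
Feb has 28 days: +28 → Mar 1, 1743 (33 left).
Mar has 31 days: +31 → Apr 1, 1743 (2 left).
+2 → Apr 3, 1743.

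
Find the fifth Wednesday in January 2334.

January 31, 2334

January 1, 2334 is a Monday.
The first Wednesday is therefore January 3 (2 days later).
The fifth Wednesday is 3 + 4×7 = January 31.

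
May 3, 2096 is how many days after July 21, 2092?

Jul 21, 2092 → Jul 21, 2093: 365 days.
Jul 21, 2093 → Jul 21, 2094: 365 days.
Jul 21, 2094 → Jul 21, 2095: 365 days.
Jul 21, 2095 → Aug 21, 2095: 31 days (July has 31).
Aug 21, 2095 → Sep 21, 2095: 31 days (August has 31).
Sep 21, 2095 → Oct 21, 2095: 30 days (September has 30).
Oct 21, 2095 → Nov 21, 2095: 31 days (October has 31).
Nov 21, 2095 → Dec 21, 2095: 30 days (November has 30).
Dec 21, 2095 → Jan 21, 2096: 31 days (December has 31).
Jan 21, 2096 → Feb 21, 2096: 31 days (January has 31).
Feb 21, 2096 → Mar 21, 2096: 29 days (February has 29).
Mar 21, 2096 → Apr 21, 2096: 31 days (March has 31).
Apr 21, 2096 → May 3, 2096: 12 days.
Total: 1382 days.

1382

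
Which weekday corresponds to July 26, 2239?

Friday

Doomsday rule: the anchor day for the 2200s is Friday. For year 39: 39÷12 = 3 r 3, and 3÷4 = 0, so 3+3+0 = 6.
Friday + 6 ≡ Thursday — that's 2239's doomsday.
In July the doomsday date is Jul 11.
Jul 26 is 15 days after Jul 11; 15 mod 7 = 1, so Thursday + 1 = Friday.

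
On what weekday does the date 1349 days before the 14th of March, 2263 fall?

Monday

Mar 14, 2263 is a Saturday.
1349 mod 7 = 5, so 1349 days before a Saturday is Saturday − 5 = Monday.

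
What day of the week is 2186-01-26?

Thursday

Doomsday rule: the anchor day for the 2100s is Sunday. For year 86: 86÷12 = 7 r 2, and 2÷4 = 0, so 7+2+0 = 9.
Sunday + 9 ≡ Tuesday — that's 2186's doomsday.
In January the doomsday date is Jan 3 (2186 is not a leap year).
Jan 26 is 23 days after Jan 3; 23 mod 7 = 2, so Tuesday + 2 = Thursday.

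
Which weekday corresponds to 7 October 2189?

Doomsday rule: the anchor day for the 2100s is Sunday. For year 89: 89÷12 = 7 r 5, and 5÷4 = 1, so 7+5+1 = 13.
Sunday + 13 ≡ Saturday — that's 2189's doomsday.
In October the doomsday date is Oct 10.
Oct 7 is 3 days before Oct 10; 3 mod 7 = 3, so Saturday − 3 = Wednesday.

Wednesday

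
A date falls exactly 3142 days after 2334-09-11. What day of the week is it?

Sep 11, 2334 is a Tuesday.
3142 mod 7 = 6, so 3142 days after a Tuesday is Tuesday + 6 = Monday.

Monday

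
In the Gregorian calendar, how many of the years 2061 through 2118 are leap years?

13

Multiples of 4 in [2061,2118]: 14.
Of those, multiples of 100: 1 (not leap unless ÷400).
Multiples of 400: 0.
Leap years = 14 − 1 + 0 = 13.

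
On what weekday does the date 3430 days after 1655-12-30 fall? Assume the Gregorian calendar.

Dec 30, 1655 is a Thursday.
3430 mod 7 = 0, so 3430 days after a Thursday is Thursday + 0 = Thursday.

Thursday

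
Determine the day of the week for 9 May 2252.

Doomsday rule: the anchor day for the 2200s is Friday. For year 52: 52÷12 = 4 r 4, and 4÷4 = 1, so 4+4+1 = 9.
Friday + 9 ≡ Sunday — that's 2252's doomsday.
In May the doomsday date is May 9.
May 9 is the doomsday itself: Sunday.

Sunday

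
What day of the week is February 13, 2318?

Wednesday

Doomsday rule: the anchor day for the 2300s is Wednesday. For year 18: 18÷12 = 1 r 6, and 6÷4 = 1, so 1+6+1 = 8.
Wednesday + 8 ≡ Thursday — that's 2318's doomsday.
In February the doomsday date is Feb 28 (2318 is not a leap year).
Feb 13 is 15 days before Feb 28; 15 mod 7 = 1, so Thursday − 1 = Wednesday.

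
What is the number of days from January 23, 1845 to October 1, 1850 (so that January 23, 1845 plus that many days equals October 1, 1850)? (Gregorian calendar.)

2077

Jan 23, 1845 → Jan 23, 1846: 365 days.
Jan 23, 1846 → Jan 23, 1847: 365 days.
Jan 23, 1847 → Jan 23, 1848: 365 days.
Jan 23, 1848 → Jan 23, 1849: 366 days (Feb 29, 1848 is in that span).
Jan 23, 1849 → Jan 23, 1850: 365 days.
Jan 23, 1850 → Feb 23, 1850: 31 days (January has 31).
Feb 23, 1850 → Mar 23, 1850: 28 days (February has 28).
Mar 23, 1850 → Apr 23, 1850: 31 days (March has 31).
Apr 23, 1850 → May 23, 1850: 30 days (April has 30).
May 23, 1850 → Jun 23, 1850: 31 days (May has 31).
Jun 23, 1850 → Jul 23, 1850: 30 days (June has 30).
Jul 23, 1850 → Aug 23, 1850: 31 days (July has 31).
Aug 23, 1850 → Sep 23, 1850: 31 days (August has 31).
Sep 23, 1850 → Oct 1, 1850: 8 days.
Total: 2077 days.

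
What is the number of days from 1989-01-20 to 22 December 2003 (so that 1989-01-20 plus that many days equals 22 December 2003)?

5449

Jan 20, 1989 → Jan 20, 1990: 365 days.
Jan 20, 1990 → Jan 20, 1991: 365 days.
Jan 20, 1991 → Jan 20, 1992: 365 days.
Jan 20, 1992 → Jan 20, 1993: 366 days (Feb 29, 1992 is in that span).
Jan 20, 1993 → Jan 20, 1994: 365 days.
Jan 20, 1994 → Jan 20, 1995: 365 days.
Jan 20, 1995 → Jan 20, 1996: 365 days.
Jan 20, 1996 → Jan 20, 1997: 366 days (Feb 29, 1996 is in that span).
Jan 20, 1997 → Jan 20, 1998: 365 days.
Jan 20, 1998 → Jan 20, 1999: 365 days.
Jan 20, 1999 → Jan 20, 2000: 365 days.
Jan 20, 2000 → Jan 20, 2001: 366 days (Feb 29, 2000 is in that span).
Jan 20, 2001 → Jan 20, 2002: 365 days.
Jan 20, 2002 → Jan 20, 2003: 365 days.
Jan 20, 2003 → Feb 20, 2003: 31 days (January has 31).
Feb 20, 2003 → Mar 20, 2003: 28 days (February has 28).
Mar 20, 2003 → Apr 20, 2003: 31 days (March has 31).
Apr 20, 2003 → May 20, 2003: 30 days (April has 30).
May 20, 2003 → Jun 20, 2003: 31 days (May has 31).
Jun 20, 2003 → Jul 20, 2003: 30 days (June has 30).
Jul 20, 2003 → Aug 20, 2003: 31 days (July has 31).
Aug 20, 2003 → Sep 20, 2003: 31 days (August has 31).
Sep 20, 2003 → Oct 20, 2003: 30 days (September has 30).
Oct 20, 2003 → Nov 20, 2003: 31 days (October has 31).
Nov 20, 2003 → Dec 20, 2003: 30 days (November has 30).
Dec 20, 2003 → Dec 22, 2003: 2 days.
Total: 5449 days.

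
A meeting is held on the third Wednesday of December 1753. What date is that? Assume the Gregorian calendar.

December 19, 1753

December 1, 1753 is a Saturday.
The first Wednesday is therefore December 5 (4 days later).
The third Wednesday is 5 + 2×7 = December 19.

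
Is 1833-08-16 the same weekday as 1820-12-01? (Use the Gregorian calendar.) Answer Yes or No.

Yes

From Dec 1, 1820 to Aug 16, 1833 is 4641 days.
4641 mod 7 = 0, so they are the same weekday.
(Dec 1, 1820 is a Friday; Aug 16, 1833 is a Friday.)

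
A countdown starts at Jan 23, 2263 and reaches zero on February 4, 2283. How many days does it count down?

7317

Jan 23, 2263 → Jan 23, 2264: 365 days.
Jan 23, 2264 → Jan 23, 2265: 366 days (Feb 29, 2264 is in that span).
Jan 23, 2265 → Jan 23, 2266: 365 days.
Jan 23, 2266 → Jan 23, 2267: 365 days.
Jan 23, 2267 → Jan 23, 2268: 365 days.
Jan 23, 2268 → Jan 23, 2269: 366 days (Feb 29, 2268 is in that span).
Jan 23, 2269 → Jan 23, 2270: 365 days.
Jan 23, 2270 → Jan 23, 2271: 365 days.
Jan 23, 2271 → Jan 23, 2272: 365 days.
Jan 23, 2272 → Jan 23, 2273: 366 days (Feb 29, 2272 is in that span).
Jan 23, 2273 → Jan 23, 2274: 365 days.
Jan 23, 2274 → Jan 23, 2275: 365 days.
Jan 23, 2275 → Jan 23, 2276: 365 days.
Jan 23, 2276 → Jan 23, 2277: 366 days (Feb 29, 2276 is in that span).
Jan 23, 2277 → Jan 23, 2278: 365 days.
Jan 23, 2278 → Jan 23, 2279: 365 days.
Jan 23, 2279 → Jan 23, 2280: 365 days.
Jan 23, 2280 → Jan 23, 2281: 366 days (Feb 29, 2280 is in that span).
Jan 23, 2281 → Jan 23, 2282: 365 days.
Jan 23, 2282 → Feb 23, 2282: 31 days (January has 31).
Feb 23, 2282 → Mar 23, 2282: 28 days (February has 28).
Mar 23, 2282 → Apr 23, 2282: 31 days (March has 31).
Apr 23, 2282 → May 23, 2282: 30 days (April has 30).
May 23, 2282 → Jun 23, 2282: 31 days (May has 31).
Jun 23, 2282 → Jul 23, 2282: 30 days (June has 30).
Jul 23, 2282 → Aug 23, 2282: 31 days (July has 31).
Aug 23, 2282 → Sep 23, 2282: 31 days (August has 31).
Sep 23, 2282 → Oct 23, 2282: 30 days (September has 30).
Oct 23, 2282 → Nov 23, 2282: 31 days (October has 31).
Nov 23, 2282 → Dec 23, 2282: 30 days (November has 30).
Dec 23, 2282 → Jan 23, 2283: 31 days (December has 31).
Jan 23, 2283 → Feb 4, 2283: 12 days.
Total: 7317 days.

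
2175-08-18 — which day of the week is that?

Doomsday rule: the anchor day for the 2100s is Sunday. For year 75: 75÷12 = 6 r 3, and 3÷4 = 0, so 6+3+0 = 9.
Sunday + 9 ≡ Tuesday — that's 2175's doomsday.
In August the doomsday date is Aug 8.
Aug 18 is 10 days after Aug 8; 10 mod 7 = 3, so Tuesday + 3 = Friday.

Friday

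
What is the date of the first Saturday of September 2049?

September 4, 2049

September 1, 2049 is a Wednesday.
The first Saturday is therefore September 4 (3 days later).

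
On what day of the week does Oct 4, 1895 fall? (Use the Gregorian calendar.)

Friday

Doomsday rule: the anchor day for the 1800s is Friday. For year 95: 95÷12 = 7 r 11, and 11÷4 = 2, so 7+11+2 = 20.
Friday + 20 ≡ Thursday — that's 1895's doomsday.
In October the doomsday date is Oct 10.
Oct 4 is 6 days before Oct 10; 6 mod 7 = 6, so Thursday − 6 = Friday.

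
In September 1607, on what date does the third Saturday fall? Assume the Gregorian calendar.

September 15, 1607

September 1, 1607 is a Saturday.
The first Saturday is therefore September 1 (same day).
The third Saturday is 1 + 2×7 = September 15.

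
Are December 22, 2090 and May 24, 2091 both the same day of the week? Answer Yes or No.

From Dec 22, 2090 to May 24, 2091 is 153 days.
153 mod 7 = 6, so they are different weekdays.
(Dec 22, 2090 is a Friday; May 24, 2091 is a Thursday.)

No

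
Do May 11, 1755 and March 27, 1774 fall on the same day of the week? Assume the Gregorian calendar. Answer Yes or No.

Yes

From May 11, 1755 to Mar 27, 1774 is 6895 days.
6895 mod 7 = 0, so they are the same weekday.
(May 11, 1755 is a Sunday; Mar 27, 1774 is a Sunday.)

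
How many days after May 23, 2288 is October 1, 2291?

May 23, 2288 → May 23, 2289: 365 days.
May 23, 2289 → May 23, 2290: 365 days.
May 23, 2290 → May 23, 2291: 365 days.
May 23, 2291 → Jun 23, 2291: 31 days (May has 31).
Jun 23, 2291 → Jul 23, 2291: 30 days (June has 30).
Jul 23, 2291 → Aug 23, 2291: 31 days (July has 31).
Aug 23, 2291 → Sep 23, 2291: 31 days (August has 31).
Sep 23, 2291 → Oct 1, 2291: 8 days.
Total: 1226 days.

1226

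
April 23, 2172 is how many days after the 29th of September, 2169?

937

Sep 29, 2169 → Sep 29, 2170: 365 days.
Sep 29, 2170 → Sep 29, 2171: 365 days.
Sep 29, 2171 → Oct 29, 2171: 30 days (September has 30).
Oct 29, 2171 → Nov 29, 2171: 31 days (October has 31).
Nov 29, 2171 → Dec 29, 2171: 30 days (November has 30).
Dec 29, 2171 → Jan 29, 2172: 31 days (December has 31).
Jan 29, 2172 → Feb 29, 2172: 31 days (January has 31).
Feb 29, 2172 → Mar 29, 2172: 29 days (February has 29).
Mar 29, 2172 → Apr 23, 2172: 25 days.
Total: 937 days.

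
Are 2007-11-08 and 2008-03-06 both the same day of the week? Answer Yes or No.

From Nov 8, 2007 to Mar 6, 2008 is 119 days.
119 mod 7 = 0, so they are the same weekday.
(Nov 8, 2007 is a Thursday; Mar 6, 2008 is a Thursday.)

Yes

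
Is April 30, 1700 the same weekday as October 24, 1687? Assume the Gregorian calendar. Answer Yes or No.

Yes

From Oct 24, 1687 to Apr 30, 1700 is 4571 days.
4571 mod 7 = 0, so they are the same weekday.
(Oct 24, 1687 is a Friday; Apr 30, 1700 is a Friday.)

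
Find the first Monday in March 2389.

March 6, 2389

March 1, 2389 is a Wednesday.
The first Monday is therefore March 6 (5 days later).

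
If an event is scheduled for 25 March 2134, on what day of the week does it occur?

Thursday

Doomsday rule: the anchor day for the 2100s is Sunday. For year 34: 34÷12 = 2 r 10, and 10÷4 = 2, so 2+10+2 = 14.
Sunday + 14 ≡ Sunday — that's 2134's doomsday.
In March the doomsday date is Mar 14.
Mar 25 is 11 days after Mar 14; 11 mod 7 = 4, so Sunday + 4 = Thursday.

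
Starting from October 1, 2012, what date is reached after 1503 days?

November 12, 2016

+365 (one year) → Oct 1, 2013 (1138 left).
+365 (one year) → Oct 1, 2014 (773 left).
+365 (one year) → Oct 1, 2015 (408 left).
+366 (one year; includes Feb 29, 2016) → Oct 1, 2016 (42 left).
Oct has 31 days: +31 → Nov 1, 2016 (11 left).
+11 → Nov 12, 2016.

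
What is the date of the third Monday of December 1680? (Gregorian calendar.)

December 16, 1680

December 1, 1680 is a Sunday.
The first Monday is therefore December 2 (1 days later).
The third Monday is 2 + 2×7 = December 16.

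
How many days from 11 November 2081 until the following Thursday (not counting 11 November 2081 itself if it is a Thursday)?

2

Nov 11, 2081 is a Tuesday.
From Tuesday to the next Thursday is 2 days.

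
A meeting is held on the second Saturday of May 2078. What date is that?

May 14, 2078

May 1, 2078 is a Sunday.
The first Saturday is therefore May 7 (6 days later).
The second Saturday is 7 + 1×7 = May 14.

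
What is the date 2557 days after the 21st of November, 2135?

+366 (one year; includes Feb 29, 2136) → Nov 21, 2136 (2191 left).
+365 (one year) → Nov 21, 2137 (1826 left).
+365 (one year) → Nov 21, 2138 (1461 left).
+365 (one year) → Nov 21, 2139 (1096 left).
+366 (one year; includes Feb 29, 2140) → Nov 21, 2140 (730 left).
+365 (one year) → Nov 21, 2141 (365 left).
Nov has 30 days: +10 → Dec 1, 2141 (355 left).
Dec has 31 days: +31 → Jan 1, 2142 (324 left).
Jan has 31 days: +31 → Feb 1, 2142 (293 left).
Feb has 28 days: +28 → Mar 1, 2142 (265 left).
Mar has 31 days: +31 → Apr 1, 2142 (234 left).
Apr has 30 days: +30 → May 1, 2142 (204 left).
May has 31 days: +31 → Jun 1, 2142 (173 left).
Jun has 30 days: +30 → Jul 1, 2142 (143 left).
Jul has 31 days: +31 → Aug 1, 2142 (112 left).
Aug has 31 days: +31 → Sep 1, 2142 (81 left).
Sep has 30 days: +30 → Oct 1, 2142 (51 left).
Oct has 31 days: +31 → Nov 1, 2142 (20 left).
+20 → Nov 21, 2142.

November 21, 2142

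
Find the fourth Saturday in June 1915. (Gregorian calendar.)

June 26, 1915

June 1, 1915 is a Tuesday.
The first Saturday is therefore June 5 (4 days later).
The fourth Saturday is 5 + 3×7 = June 26.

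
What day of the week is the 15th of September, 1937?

Wednesday

January 1, 1937 is a Friday.
Jan 1, 1937 → Feb 1, 1937: 31 days (January has 31).
Feb 1, 1937 → Mar 1, 1937: 28 days (February has 28).
Mar 1, 1937 → Apr 1, 1937: 31 days (March has 31).
Apr 1, 1937 → May 1, 1937: 30 days (April has 30).
May 1, 1937 → Jun 1, 1937: 31 days (May has 31).
Jun 1, 1937 → Jul 1, 1937: 30 days (June has 30).
Jul 1, 1937 → Aug 1, 1937: 31 days (July has 31).
Aug 1, 1937 → Sep 1, 1937: 31 days (August has 31).
Sep 1, 1937 → Sep 15, 1937: 14 days.
Total: 257 days.
257 mod 7 = 5, so Friday + 5 = Wednesday.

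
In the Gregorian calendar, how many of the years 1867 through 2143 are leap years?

Multiples of 4 in [1867,2143]: 69.
Of those, multiples of 100: 3 (not leap unless ÷400).
Multiples of 400: 1.
Leap years = 69 − 3 + 1 = 67.

67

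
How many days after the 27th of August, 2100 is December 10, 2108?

Aug 27, 2100 → Aug 27, 2101: 365 days.
Aug 27, 2101 → Aug 27, 2102: 365 days.
Aug 27, 2102 → Aug 27, 2103: 365 days.
Aug 27, 2103 → Aug 27, 2104: 366 days (Feb 29, 2104 is in that span).
Aug 27, 2104 → Aug 27, 2105: 365 days.
Aug 27, 2105 → Aug 27, 2106: 365 days.
Aug 27, 2106 → Aug 27, 2107: 365 days.
Aug 27, 2107 → Aug 27, 2108: 366 days (Feb 29, 2108 is in that span).
Aug 27, 2108 → Sep 27, 2108: 31 days (August has 31).
Sep 27, 2108 → Oct 27, 2108: 30 days (September has 30).
Oct 27, 2108 → Nov 27, 2108: 31 days (October has 31).
Nov 27, 2108 → Dec 10, 2108: 13 days.
Total: 3027 days.

3027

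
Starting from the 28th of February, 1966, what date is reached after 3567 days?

+365 (one year) → Feb 28, 1967 (3202 left).
+365 (one year) → Feb 28, 1968 (2837 left).
+366 (one year; includes Feb 29, 1968) → Feb 28, 1969 (2471 left).
+365 (one year) → Feb 28, 1970 (2106 left).
+365 (one year) → Feb 28, 1971 (1741 left).
+365 (one year) → Feb 28, 1972 (1376 left).
+366 (one year; includes Feb 29, 1972) → Feb 28, 1973 (1010 left).
+365 (one year) → Feb 28, 1974 (645 left).
+365 (one year) → Feb 28, 1975 (280 left).
Feb has 28 days: +1 → Mar 1, 1975 (279 left).
Mar has 31 days: +31 → Apr 1, 1975 (248 left).
Apr has 30 days: +30 → May 1, 1975 (218 left).
May has 31 days: +31 → Jun 1, 1975 (187 left).
Jun has 30 days: +30 → Jul 1, 1975 (157 left).
Jul has 31 days: +31 → Aug 1, 1975 (126 left).
Aug has 31 days: +31 → Sep 1, 1975 (95 left).
Sep has 30 days: +30 → Oct 1, 1975 (65 left).
Oct has 31 days: +31 → Nov 1, 1975 (34 left).
Nov has 30 days: +30 → Dec 1, 1975 (4 left).
+4 → Dec 5, 1975.

December 5, 1975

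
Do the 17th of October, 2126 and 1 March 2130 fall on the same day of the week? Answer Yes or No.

No

From Oct 17, 2126 to Mar 1, 2130 is 1231 days.
1231 mod 7 = 6, so they are different weekdays.
(Oct 17, 2126 is a Thursday; Mar 1, 2130 is a Wednesday.)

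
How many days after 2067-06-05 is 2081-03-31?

5048

Jun 5, 2067 → Jun 5, 2068: 366 days (Feb 29, 2068 is in that span).
Jun 5, 2068 → Jun 5, 2069: 365 days.
Jun 5, 2069 → Jun 5, 2070: 365 days.
Jun 5, 2070 → Jun 5, 2071: 365 days.
Jun 5, 2071 → Jun 5, 2072: 366 days (Feb 29, 2072 is in that span).
Jun 5, 2072 → Jun 5, 2073: 365 days.
Jun 5, 2073 → Jun 5, 2074: 365 days.
Jun 5, 2074 → Jun 5, 2075: 365 days.
Jun 5, 2075 → Jun 5, 2076: 366 days (Feb 29, 2076 is in that span).
Jun 5, 2076 → Jun 5, 2077: 365 days.
Jun 5, 2077 → Jun 5, 2078: 365 days.
Jun 5, 2078 → Jun 5, 2079: 365 days.
Jun 5, 2079 → Jun 5, 2080: 366 days (Feb 29, 2080 is in that span).
Jun 5, 2080 → Jul 5, 2080: 30 days (June has 30).
Jul 5, 2080 → Aug 5, 2080: 31 days (July has 31).
Aug 5, 2080 → Sep 5, 2080: 31 days (August has 31).
Sep 5, 2080 → Oct 5, 2080: 30 days (September has 30).
Oct 5, 2080 → Nov 5, 2080: 31 days (October has 31).
Nov 5, 2080 → Dec 5, 2080: 30 days (November has 30).
Dec 5, 2080 → Jan 5, 2081: 31 days (December has 31).
Jan 5, 2081 → Feb 5, 2081: 31 days (January has 31).
Feb 5, 2081 → Mar 5, 2081: 28 days (February has 28).
Mar 5, 2081 → Mar 31, 2081: 26 days.
Total: 5048 days.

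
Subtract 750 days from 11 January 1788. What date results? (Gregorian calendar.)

−365 (one year) → Jan 11, 1787 (385 left).
−11 → Dec 31, 1786 (end of Dec, 31 days; 374 left).
−31 → Nov 30, 1786 (end of Nov, 30 days; 343 left).
−30 → Oct 31, 1786 (end of Oct, 31 days; 313 left).
−31 → Sep 30, 1786 (end of Sep, 30 days; 282 left).
−30 → Aug 31, 1786 (end of Aug, 31 days; 252 left).
−31 → Jul 31, 1786 (end of Jul, 31 days; 221 left).
−31 → Jun 30, 1786 (end of Jun, 30 days; 190 left).
−30 → May 31, 1786 (end of May, 31 days; 160 left).
−31 → Apr 30, 1786 (end of Apr, 30 days; 129 left).
−30 → Mar 31, 1786 (end of Mar, 31 days; 99 left).
−31 → Feb 28, 1786 (end of Feb, 28 days; 68 left).
−28 → Jan 31, 1786 (end of Jan, 31 days; 40 left).
−31 → Dec 31, 1785 (end of Dec, 31 days; 9 left).
−9 → Dec 22, 1785.

December 22, 1785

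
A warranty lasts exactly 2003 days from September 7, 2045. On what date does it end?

March 3, 2051

+365 (one year) → Sep 7, 2046 (1638 left).
+365 (one year) → Sep 7, 2047 (1273 left).
+366 (one year; includes Feb 29, 2048) → Sep 7, 2048 (907 left).
+365 (one year) → Sep 7, 2049 (542 left).
+365 (one year) → Sep 7, 2050 (177 left).
Sep has 30 days: +24 → Oct 1, 2050 (153 left).
Oct has 31 days: +31 → Nov 1, 2050 (122 left).
Nov has 30 days: +30 → Dec 1, 2050 (92 left).
Dec has 31 days: +31 → Jan 1, 2051 (61 left).
Jan has 31 days: +31 → Feb 1, 2051 (30 left).
Feb has 28 days: +28 → Mar 1, 2051 (2 left).
+2 → Mar 3, 2051.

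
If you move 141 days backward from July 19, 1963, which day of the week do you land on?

Thursday

Jul 19, 1963 is a Friday.
141 mod 7 = 1, so 141 days before a Friday is Friday − 1 = Thursday.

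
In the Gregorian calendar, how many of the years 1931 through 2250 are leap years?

78

Multiples of 4 in [1931,2250]: 80.
Of those, multiples of 100: 3 (not leap unless ÷400).
Multiples of 400: 1.
Leap years = 80 − 3 + 1 = 78.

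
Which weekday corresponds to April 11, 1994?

Monday

Doomsday rule: the anchor day for the 1900s is Wednesday. For year 94: 94÷12 = 7 r 10, and 10÷4 = 2, so 7+10+2 = 19.
Wednesday + 19 ≡ Monday — that's 1994's doomsday.
In April the doomsday date is Apr 4.
Apr 11 is 7 days after Apr 4; 7 mod 7 = 0, so Monday + 0 = Monday.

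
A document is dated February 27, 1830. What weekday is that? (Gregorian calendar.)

Saturday

Doomsday rule: the anchor day for the 1800s is Friday. For year 30: 30÷12 = 2 r 6, and 6÷4 = 1, so 2+6+1 = 9.
Friday + 9 ≡ Sunday — that's 1830's doomsday.
In February the doomsday date is Feb 28 (1830 is not a leap year).
Feb 27 is 1 day before Feb 28; 1 mod 7 = 1, so Sunday − 1 = Saturday.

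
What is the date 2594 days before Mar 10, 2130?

February 1, 2123

−365 (one year) → Mar 10, 2129 (2229 left).
−365 (one year) → Mar 10, 2128 (1864 left).
−366 (one year; includes Feb 29, 2128) → Mar 10, 2127 (1498 left).
−365 (one year) → Mar 10, 2126 (1133 left).
−365 (one year) → Mar 10, 2125 (768 left).
−365 (one year) → Mar 10, 2124 (403 left).
−366 (one year; includes Feb 29, 2124) → Mar 10, 2123 (37 left).
−10 → Feb 28, 2123 (end of Feb, 28 days; 27 left).
−27 → Feb 1, 2123.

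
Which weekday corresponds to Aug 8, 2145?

Sunday

January 1, 2145 is a Friday.
Jan 1, 2145 → Feb 1, 2145: 31 days (January has 31).
Feb 1, 2145 → Mar 1, 2145: 28 days (February has 28).
Mar 1, 2145 → Apr 1, 2145: 31 days (March has 31).
Apr 1, 2145 → May 1, 2145: 30 days (April has 30).
May 1, 2145 → Jun 1, 2145: 31 days (May has 31).
Jun 1, 2145 → Jul 1, 2145: 30 days (June has 30).
Jul 1, 2145 → Aug 1, 2145: 31 days (July has 31).
Aug 1, 2145 → Aug 8, 2145: 7 days.
Total: 219 days.
219 mod 7 = 2, so Friday + 2 = Sunday.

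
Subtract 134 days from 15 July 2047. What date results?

March 3, 2047

−15 → Jun 30, 2047 (end of Jun, 30 days; 119 left).
−30 → May 31, 2047 (end of May, 31 days; 89 left).
−31 → Apr 30, 2047 (end of Apr, 30 days; 58 left).
−30 → Mar 31, 2047 (end of Mar, 31 days; 28 left).
−28 → Mar 3, 2047.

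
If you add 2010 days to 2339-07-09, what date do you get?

January 8, 2345

+366 (one year; includes Feb 29, 2340) → Jul 9, 2340 (1644 left).
+365 (one year) → Jul 9, 2341 (1279 left).
+365 (one year) → Jul 9, 2342 (914 left).
+365 (one year) → Jul 9, 2343 (549 left).
+366 (one year; includes Feb 29, 2344) → Jul 9, 2344 (183 left).
Jul has 31 days: +23 → Aug 1, 2344 (160 left).
Aug has 31 days: +31 → Sep 1, 2344 (129 left).
Sep has 30 days: +30 → Oct 1, 2344 (99 left).
Oct has 31 days: +31 → Nov 1, 2344 (68 left).
Nov has 30 days: +30 → Dec 1, 2344 (38 left).
Dec has 31 days: +31 → Jan 1, 2345 (7 left).
+7 → Jan 8, 2345.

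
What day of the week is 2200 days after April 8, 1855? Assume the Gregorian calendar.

Tuesday

Apr 8, 1855 is a Sunday.
2200 mod 7 = 2, so 2200 days after a Sunday is Sunday + 2 = Tuesday.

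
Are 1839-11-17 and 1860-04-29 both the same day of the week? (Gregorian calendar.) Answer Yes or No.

From Nov 17, 1839 to Apr 29, 1860 is 7469 days.
7469 mod 7 = 0, so they are the same weekday.
(Nov 17, 1839 is a Sunday; Apr 29, 1860 is a Sunday.)

Yes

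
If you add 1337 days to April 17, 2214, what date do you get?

December 14, 2217

+365 (one year) → Apr 17, 2215 (972 left).
+366 (one year; includes Feb 29, 2216) → Apr 17, 2216 (606 left).
+365 (one year) → Apr 17, 2217 (241 left).
Apr has 30 days: +14 → May 1, 2217 (227 left).
May has 31 days: +31 → Jun 1, 2217 (196 left).
Jun has 30 days: +30 → Jul 1, 2217 (166 left).
Jul has 31 days: +31 → Aug 1, 2217 (135 left).
Aug has 31 days: +31 → Sep 1, 2217 (104 left).
Sep has 30 days: +30 → Oct 1, 2217 (74 left).
Oct has 31 days: +31 → Nov 1, 2217 (43 left).
Nov has 30 days: +30 → Dec 1, 2217 (13 left).
+13 → Dec 14, 2217.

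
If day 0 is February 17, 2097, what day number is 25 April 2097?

Feb 17, 2097 → Mar 17, 2097: 28 days (February has 28).
Mar 17, 2097 → Apr 17, 2097: 31 days (March has 31).
Apr 17, 2097 → Apr 25, 2097: 8 days.
Total: 67 days.

67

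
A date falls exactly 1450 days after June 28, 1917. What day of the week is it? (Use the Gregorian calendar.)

Jun 28, 1917 is a Thursday.
1450 mod 7 = 1, so 1450 days after a Thursday is Thursday + 1 = Friday.

Friday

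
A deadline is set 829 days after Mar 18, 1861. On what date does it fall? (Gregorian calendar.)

June 25, 1863

+365 (one year) → Mar 18, 1862 (464 left).
+365 (one year) → Mar 18, 1863 (99 left).
Mar has 31 days: +14 → Apr 1, 1863 (85 left).
Apr has 30 days: +30 → May 1, 1863 (55 left).
May has 31 days: +31 → Jun 1, 1863 (24 left).
+24 → Jun 25, 1863.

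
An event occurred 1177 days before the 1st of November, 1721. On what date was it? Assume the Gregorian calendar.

−365 (one year) → Nov 1, 1720 (812 left).
−366 (one year; includes Feb 29, 1720) → Nov 1, 1719 (446 left).
−365 (one year) → Nov 1, 1718 (81 left).
−1 → Oct 31, 1718 (end of Oct, 31 days; 80 left).
−31 → Sep 30, 1718 (end of Sep, 30 days; 49 left).
−30 → Aug 31, 1718 (end of Aug, 31 days; 19 left).
−19 → Aug 12, 1718.

August 12, 1718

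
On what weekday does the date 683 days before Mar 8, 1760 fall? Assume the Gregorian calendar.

Mar 8, 1760 is a Saturday.
683 mod 7 = 4, so 683 days before a Saturday is Saturday − 4 = Tuesday.

Tuesday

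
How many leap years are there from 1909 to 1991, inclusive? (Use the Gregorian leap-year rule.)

20

Multiples of 4 in [1909,1991]: 20.
Of those, multiples of 100: 0 (not leap unless ÷400).
Multiples of 400: 0.
Leap years = 20 − 0 + 0 = 20.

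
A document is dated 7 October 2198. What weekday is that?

Sunday

Doomsday rule: the anchor day for the 2100s is Sunday. For year 98: 98÷12 = 8 r 2, and 2÷4 = 0, so 8+2+0 = 10.
Sunday + 10 ≡ Wednesday — that's 2198's doomsday.
In October the doomsday date is Oct 10.
Oct 7 is 3 days before Oct 10; 3 mod 7 = 3, so Wednesday − 3 = Sunday.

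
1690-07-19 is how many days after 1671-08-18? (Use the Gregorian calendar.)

Aug 18, 1671 → Aug 18, 1672: 366 days (Feb 29, 1672 is in that span).
Aug 18, 1672 → Aug 18, 1673: 365 days.
Aug 18, 1673 → Aug 18, 1674: 365 days.
Aug 18, 1674 → Aug 18, 1675: 365 days.
Aug 18, 1675 → Aug 18, 1676: 366 days (Feb 29, 1676 is in that span).
Aug 18, 1676 → Aug 18, 1677: 365 days.
Aug 18, 1677 → Aug 18, 1678: 365 days.
Aug 18, 1678 → Aug 18, 1679: 365 days.
Aug 18, 1679 → Aug 18, 1680: 366 days (Feb 29, 1680 is in that span).
Aug 18, 1680 → Aug 18, 1681: 365 days.
Aug 18, 1681 → Aug 18, 1682: 365 days.
Aug 18, 1682 → Aug 18, 1683: 365 days.
Aug 18, 1683 → Aug 18, 1684: 366 days (Feb 29, 1684 is in that span).
Aug 18, 1684 → Aug 18, 1685: 365 days.
Aug 18, 1685 → Aug 18, 1686: 365 days.
Aug 18, 1686 → Aug 18, 1687: 365 days.
Aug 18, 1687 → Aug 18, 1688: 366 days (Feb 29, 1688 is in that span).
Aug 18, 1688 → Aug 18, 1689: 365 days.
Aug 18, 1689 → Sep 18, 1689: 31 days (August has 31).
Sep 18, 1689 → Oct 18, 1689: 30 days (September has 30).
Oct 18, 1689 → Nov 18, 1689: 31 days (October has 31).
Nov 18, 1689 → Dec 18, 1689: 30 days (November has 30).
Dec 18, 1689 → Jan 18, 1690: 31 days (December has 31).
Jan 18, 1690 → Feb 18, 1690: 31 days (January has 31).
Feb 18, 1690 → Mar 18, 1690: 28 days (February has 28).
Mar 18, 1690 → Apr 18, 1690: 31 days (March has 31).
Apr 18, 1690 → May 18, 1690: 30 days (April has 30).
May 18, 1690 → Jun 18, 1690: 31 days (May has 31).
Jun 18, 1690 → Jul 18, 1690: 30 days (June has 30).
Jul 18, 1690 → Jul 19, 1690: 1 days.
Total: 6910 days.

6910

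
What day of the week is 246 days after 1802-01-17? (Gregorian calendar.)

Monday

Jan 17, 1802 is a Sunday.
246 mod 7 = 1, so 246 days after a Sunday is Sunday + 1 = Monday.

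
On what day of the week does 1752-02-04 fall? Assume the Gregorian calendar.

Doomsday rule: the anchor day for the 1700s is Sunday. For year 52: 52÷12 = 4 r 4, and 4÷4 = 1, so 4+4+1 = 9.
Sunday + 9 ≡ Tuesday — that's 1752's doomsday.
In February the doomsday date is Feb 29 (1752 is a leap year (divisible by 4)).
Feb 4 is 25 days before Feb 29; 25 mod 7 = 4, so Tuesday − 4 = Friday.

Friday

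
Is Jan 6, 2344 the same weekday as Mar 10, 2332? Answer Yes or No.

Yes

From Mar 10, 2332 to Jan 6, 2344 is 4319 days.
4319 mod 7 = 0, so they are the same weekday.
(Mar 10, 2332 is a Thursday; Jan 6, 2344 is a Thursday.)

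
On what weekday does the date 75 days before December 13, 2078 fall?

Thursday

First find the weekday of Dec 13, 2078. Doomsday rule: the anchor day for the 2000s is Tuesday. For year 78: 78÷12 = 6 r 6, and 6÷4 = 1, so 6+6+1 = 13.
Tuesday + 13 ≡ Monday — that's 2078's doomsday.
In December the doomsday date is Dec 12.
Dec 13 is 1 day after Dec 12; 1 mod 7 = 1, so Monday + 1 = Tuesday.
75 mod 7 = 5, so 75 days before a Tuesday is Tuesday − 5 = Thursday.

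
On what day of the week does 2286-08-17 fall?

Doomsday rule: the anchor day for the 2200s is Friday. For year 86: 86÷12 = 7 r 2, and 2÷4 = 0, so 7+2+0 = 9.
Friday + 9 ≡ Sunday — that's 2286's doomsday.
In August the doomsday date is Aug 8.
Aug 17 is 9 days after Aug 8; 9 mod 7 = 2, so Sunday + 2 = Tuesday.

Tuesday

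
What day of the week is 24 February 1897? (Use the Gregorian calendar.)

Doomsday rule: the anchor day for the 1800s is Friday. For year 97: 97÷12 = 8 r 1, and 1÷4 = 0, so 8+1+0 = 9.
Friday + 9 ≡ Sunday — that's 1897's doomsday.
In February the doomsday date is Feb 28 (1897 is not a leap year).
Feb 24 is 4 days before Feb 28; 4 mod 7 = 4, so Sunday − 4 = Wednesday.

Wednesday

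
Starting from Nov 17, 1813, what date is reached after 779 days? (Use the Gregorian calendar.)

January 5, 1816

+365 (one year) → Nov 17, 1814 (414 left).
+365 (one year) → Nov 17, 1815 (49 left).
Nov has 30 days: +14 → Dec 1, 1815 (35 left).
Dec has 31 days: +31 → Jan 1, 1816 (4 left).
+4 → Jan 5, 1816.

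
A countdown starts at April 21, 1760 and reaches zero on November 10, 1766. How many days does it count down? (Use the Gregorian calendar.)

Apr 21, 1760 → Apr 21, 1761: 365 days.
Apr 21, 1761 → Apr 21, 1762: 365 days.
Apr 21, 1762 → Apr 21, 1763: 365 days.
Apr 21, 1763 → Apr 21, 1764: 366 days (Feb 29, 1764 is in that span).
Apr 21, 1764 → Apr 21, 1765: 365 days.
Apr 21, 1765 → Apr 21, 1766: 365 days.
Apr 21, 1766 → May 21, 1766: 30 days (April has 30).
May 21, 1766 → Jun 21, 1766: 31 days (May has 31).
Jun 21, 1766 → Jul 21, 1766: 30 days (June has 30).
Jul 21, 1766 → Aug 21, 1766: 31 days (July has 31).
Aug 21, 1766 → Sep 21, 1766: 31 days (August has 31).
Sep 21, 1766 → Oct 21, 1766: 30 days (September has 30).
Oct 21, 1766 → Nov 10, 1766: 20 days.
Total: 2394 days.

2394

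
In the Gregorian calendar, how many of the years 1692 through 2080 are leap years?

Multiples of 4 in [1692,2080]: 98.
Of those, multiples of 100: 4 (not leap unless ÷400).
Multiples of 400: 1.
Leap years = 98 − 4 + 1 = 95.

95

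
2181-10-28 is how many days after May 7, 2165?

6018

May 7, 2165 → May 7, 2166: 365 days.
May 7, 2166 → May 7, 2167: 365 days.
May 7, 2167 → May 7, 2168: 366 days (Feb 29, 2168 is in that span).
May 7, 2168 → May 7, 2169: 365 days.
May 7, 2169 → May 7, 2170: 365 days.
May 7, 2170 → May 7, 2171: 365 days.
May 7, 2171 → May 7, 2172: 366 days (Feb 29, 2172 is in that span).
May 7, 2172 → May 7, 2173: 365 days.
May 7, 2173 → May 7, 2174: 365 days.
May 7, 2174 → May 7, 2175: 365 days.
May 7, 2175 → May 7, 2176: 366 days (Feb 29, 2176 is in that span).
May 7, 2176 → May 7, 2177: 365 days.
May 7, 2177 → May 7, 2178: 365 days.
May 7, 2178 → May 7, 2179: 365 days.
May 7, 2179 → May 7, 2180: 366 days (Feb 29, 2180 is in that span).
May 7, 2180 → May 7, 2181: 365 days.
May 7, 2181 → Jun 7, 2181: 31 days (May has 31).
Jun 7, 2181 → Jul 7, 2181: 30 days (June has 30).
Jul 7, 2181 → Aug 7, 2181: 31 days (July has 31).
Aug 7, 2181 → Sep 7, 2181: 31 days (August has 31).
Sep 7, 2181 → Oct 7, 2181: 30 days (September has 30).
Oct 7, 2181 → Oct 28, 2181: 21 days.
Total: 6018 days.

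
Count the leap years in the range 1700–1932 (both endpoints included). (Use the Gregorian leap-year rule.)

Multiples of 4 in [1700,1932]: 59.
Of those, multiples of 100: 3 (not leap unless ÷400).
Multiples of 400: 0.
Leap years = 59 − 3 + 0 = 56.

56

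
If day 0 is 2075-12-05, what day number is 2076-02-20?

Dec 5, 2075 → Jan 5, 2076: 31 days (December has 31).
Jan 5, 2076 → Feb 5, 2076: 31 days (January has 31).
Feb 5, 2076 → Feb 20, 2076: 15 days.
Total: 77 days.

77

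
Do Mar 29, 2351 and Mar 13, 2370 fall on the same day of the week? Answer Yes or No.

From Mar 29, 2351 to Mar 13, 2370 is 6924 days.
6924 mod 7 = 1, so they are different weekdays.
(Mar 29, 2351 is a Thursday; Mar 13, 2370 is a Friday.)

No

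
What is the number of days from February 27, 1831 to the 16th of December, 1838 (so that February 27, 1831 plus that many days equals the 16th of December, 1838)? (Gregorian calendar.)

Feb 27, 1831 → Feb 27, 1832: 365 days.
Feb 27, 1832 → Feb 27, 1833: 366 days (Feb 29, 1832 is in that span).
Feb 27, 1833 → Feb 27, 1834: 365 days.
Feb 27, 1834 → Feb 27, 1835: 365 days.
Feb 27, 1835 → Feb 27, 1836: 365 days.
Feb 27, 1836 → Feb 27, 1837: 366 days (Feb 29, 1836 is in that span).
Feb 27, 1837 → Feb 27, 1838: 365 days.
Feb 27, 1838 → Mar 27, 1838: 28 days (February has 28).
Mar 27, 1838 → Apr 27, 1838: 31 days (March has 31).
Apr 27, 1838 → May 27, 1838: 30 days (April has 30).
May 27, 1838 → Jun 27, 1838: 31 days (May has 31).
Jun 27, 1838 → Jul 27, 1838: 30 days (June has 30).
Jul 27, 1838 → Aug 27, 1838: 31 days (July has 31).
Aug 27, 1838 → Sep 27, 1838: 31 days (August has 31).
Sep 27, 1838 → Oct 27, 1838: 30 days (September has 30).
Oct 27, 1838 → Nov 27, 1838: 31 days (October has 31).
Nov 27, 1838 → Dec 16, 1838: 19 days.
Total: 2849 days.

2849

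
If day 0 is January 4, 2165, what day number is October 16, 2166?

650

Jan 4, 2165 → Jan 4, 2166: 365 days.
Jan 4, 2166 → Feb 4, 2166: 31 days (January has 31).
Feb 4, 2166 → Mar 4, 2166: 28 days (February has 28).
Mar 4, 2166 → Apr 4, 2166: 31 days (March has 31).
Apr 4, 2166 → May 4, 2166: 30 days (April has 30).
May 4, 2166 → Jun 4, 2166: 31 days (May has 31).
Jun 4, 2166 → Jul 4, 2166: 30 days (June has 30).
Jul 4, 2166 → Aug 4, 2166: 31 days (July has 31).
Aug 4, 2166 → Sep 4, 2166: 31 days (August has 31).
Sep 4, 2166 → Oct 4, 2166: 30 days (September has 30).
Oct 4, 2166 → Oct 16, 2166: 12 days.
Total: 650 days.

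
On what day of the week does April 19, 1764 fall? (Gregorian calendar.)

Thursday

Doomsday rule: the anchor day for the 1700s is Sunday. For year 64: 64÷12 = 5 r 4, and 4÷4 = 1, so 5+4+1 = 10.
Sunday + 10 ≡ Wednesday — that's 1764's doomsday.
In April the doomsday date is Apr 4.
Apr 19 is 15 days after Apr 4; 15 mod 7 = 1, so Wednesday + 1 = Thursday.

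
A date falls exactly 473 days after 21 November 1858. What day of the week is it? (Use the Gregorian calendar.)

Thursday

Nov 21, 1858 is a Sunday.
473 mod 7 = 4, so 473 days after a Sunday is Sunday + 4 = Thursday.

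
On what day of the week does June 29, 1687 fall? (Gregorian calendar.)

Sunday

Doomsday rule: the anchor day for the 1600s is Tuesday. For year 87: 87÷12 = 7 r 3, and 3÷4 = 0, so 7+3+0 = 10.
Tuesday + 10 ≡ Friday — that's 1687's doomsday.
In June the doomsday date is Jun 6.
Jun 29 is 23 days after Jun 6; 23 mod 7 = 2, so Friday + 2 = Sunday.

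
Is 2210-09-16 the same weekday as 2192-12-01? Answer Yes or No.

No

From Dec 1, 2192 to Sep 16, 2210 is 6497 days.
6497 mod 7 = 1, so they are different weekdays.
(Dec 1, 2192 is a Saturday; Sep 16, 2210 is a Sunday.)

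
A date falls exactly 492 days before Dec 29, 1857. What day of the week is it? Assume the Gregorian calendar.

First find the weekday of Dec 29, 1857. Doomsday rule: the anchor day for the 1800s is Friday. For year 57: 57÷12 = 4 r 9, and 9÷4 = 2, so 4+9+2 = 15.
Friday + 15 ≡ Saturday — that's 1857's doomsday.
In December the doomsday date is Dec 12.
Dec 29 is 17 days after Dec 12; 17 mod 7 = 3, so Saturday + 3 = Tuesday.
492 mod 7 = 2, so 492 days before a Tuesday is Tuesday − 2 = Sunday.

Sunday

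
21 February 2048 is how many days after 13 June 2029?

6827

Jun 13, 2029 → Jun 13, 2030: 365 days.
Jun 13, 2030 → Jun 13, 2031: 365 days.
Jun 13, 2031 → Jun 13, 2032: 366 days (Feb 29, 2032 is in that span).
Jun 13, 2032 → Jun 13, 2033: 365 days.
Jun 13, 2033 → Jun 13, 2034: 365 days.
Jun 13, 2034 → Jun 13, 2035: 365 days.
Jun 13, 2035 → Jun 13, 2036: 366 days (Feb 29, 2036 is in that span).
Jun 13, 2036 → Jun 13, 2037: 365 days.
Jun 13, 2037 → Jun 13, 2038: 365 days.
Jun 13, 2038 → Jun 13, 2039: 365 days.
Jun 13, 2039 → Jun 13, 2040: 366 days (Feb 29, 2040 is in that span).
Jun 13, 2040 → Jun 13, 2041: 365 days.
Jun 13, 2041 → Jun 13, 2042: 365 days.
Jun 13, 2042 → Jun 13, 2043: 365 days.
Jun 13, 2043 → Jun 13, 2044: 366 days (Feb 29, 2044 is in that span).
Jun 13, 2044 → Jun 13, 2045: 365 days.
Jun 13, 2045 → Jun 13, 2046: 365 days.
Jun 13, 2046 → Jun 13, 2047: 365 days.
Jun 13, 2047 → Jul 13, 2047: 30 days (June has 30).
Jul 13, 2047 → Aug 13, 2047: 31 days (July has 31).
Aug 13, 2047 → Sep 13, 2047: 31 days (August has 31).
Sep 13, 2047 → Oct 13, 2047: 30 days (September has 30).
Oct 13, 2047 → Nov 13, 2047: 31 days (October has 31).
Nov 13, 2047 → Dec 13, 2047: 30 days (November has 30).
Dec 13, 2047 → Jan 13, 2048: 31 days (December has 31).
Jan 13, 2048 → Feb 13, 2048: 31 days (January has 31).
Feb 13, 2048 → Feb 21, 2048: 8 days.
Total: 6827 days.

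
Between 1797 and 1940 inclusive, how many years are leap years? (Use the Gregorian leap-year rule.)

34

Multiples of 4 in [1797,1940]: 36.
Of those, multiples of 100: 2 (not leap unless ÷400).
Multiples of 400: 0.
Leap years = 36 − 2 + 0 = 34.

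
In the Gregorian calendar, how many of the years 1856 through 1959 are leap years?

25

Multiples of 4 in [1856,1959]: 26.
Of those, multiples of 100: 1 (not leap unless ÷400).
Multiples of 400: 0.
Leap years = 26 − 1 + 0 = 25.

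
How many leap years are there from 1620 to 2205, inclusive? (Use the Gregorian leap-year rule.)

Multiples of 4 in [1620,2205]: 147.
Of those, multiples of 100: 6 (not leap unless ÷400).
Multiples of 400: 1.
Leap years = 147 − 6 + 1 = 142.

142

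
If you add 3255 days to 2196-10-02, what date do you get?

September 1, 2205

+365 (one year) → Oct 2, 2197 (2890 left).
+365 (one year) → Oct 2, 2198 (2525 left).
+365 (one year) → Oct 2, 2199 (2160 left).
+365 (one year) → Oct 2, 2200 (1795 left).
+365 (one year) → Oct 2, 2201 (1430 left).
+365 (one year) → Oct 2, 2202 (1065 left).
+365 (one year) → Oct 2, 2203 (700 left).
+366 (one year; includes Feb 29, 2204) → Oct 2, 2204 (334 left).
Oct has 31 days: +30 → Nov 1, 2204 (304 left).
Nov has 30 days: +30 → Dec 1, 2204 (274 left).
Dec has 31 days: +31 → Jan 1, 2205 (243 left).
Jan has 31 days: +31 → Feb 1, 2205 (212 left).
Feb has 28 days: +28 → Mar 1, 2205 (184 left).
Mar has 31 days: +31 → Apr 1, 2205 (153 left).
Apr has 30 days: +30 → May 1, 2205 (123 left).
May has 31 days: +31 → Jun 1, 2205 (92 left).
Jun has 30 days: +30 → Jul 1, 2205 (62 left).
Jul has 31 days: +31 → Aug 1, 2205 (31 left).
Aug has 31 days: +31 → Sep 1, 2205 (0 left).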